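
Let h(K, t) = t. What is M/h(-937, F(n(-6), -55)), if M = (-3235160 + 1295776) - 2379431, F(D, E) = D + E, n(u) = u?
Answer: 4318815/61 ≈ 70800.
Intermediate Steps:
M = -4318815 (M = -1939384 - 2379431 = -4318815)
M/h(-937, F(n(-6), -55)) = -4318815/(-6 - 55) = -4318815/(-61) = -4318815*(-1/61) = 4318815/61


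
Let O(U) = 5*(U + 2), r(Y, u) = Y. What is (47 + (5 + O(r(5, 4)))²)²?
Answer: 2712609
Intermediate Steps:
O(U) = 10 + 5*U (O(U) = 5*(2 + U) = 10 + 5*U)
(47 + (5 + O(r(5, 4)))²)² = (47 + (5 + (10 + 5*5))²)² = (47 + (5 + (10 + 25))²)² = (47 + (5 + 35)²)² = (47 + 40²)² = (47 + 1600)² = 1647² = 2712609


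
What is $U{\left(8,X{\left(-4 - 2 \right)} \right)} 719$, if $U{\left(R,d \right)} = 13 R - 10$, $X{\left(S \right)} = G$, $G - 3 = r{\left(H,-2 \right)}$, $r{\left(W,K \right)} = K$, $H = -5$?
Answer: $67586$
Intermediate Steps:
$G = 1$ ($G = 3 - 2 = 1$)
$X{\left(S \right)} = 1$
$U{\left(R,d \right)} = -10 + 13 R$
$U{\left(8,X{\left(-4 - 2 \right)} \right)} 719 = \left(-10 + 13 \cdot 8\right) 719 = \left(-10 + 104\right) 719 = 94 \cdot 719 = 67586$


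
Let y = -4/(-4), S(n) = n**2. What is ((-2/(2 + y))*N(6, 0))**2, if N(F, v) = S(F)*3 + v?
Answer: 5184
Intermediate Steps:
N(F, v) = v + 3*F**2 (N(F, v) = F**2*3 + v = 3*F**2 + v = v + 3*F**2)
y = 1 (y = -4*(-1/4) = 1)
((-2/(2 + y))*N(6, 0))**2 = ((-2/(2 + 1))*(0 + 3*6**2))**2 = ((-2/3)*(0 + 3*36))**2 = (((1/3)*(-2))*(0 + 108))**2 = (-2/3*108)**2 = (-72)**2 = 5184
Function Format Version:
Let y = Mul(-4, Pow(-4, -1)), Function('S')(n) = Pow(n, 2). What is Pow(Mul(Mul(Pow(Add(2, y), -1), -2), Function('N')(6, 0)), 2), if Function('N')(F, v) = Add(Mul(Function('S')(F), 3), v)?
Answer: 5184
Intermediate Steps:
Function('N')(F, v) = Add(v, Mul(3, Pow(F, 2))) (Function('N')(F, v) = Add(Mul(Pow(F, 2), 3), v) = Add(Mul(3, Pow(F, 2)), v) = Add(v, Mul(3, Pow(F, 2))))
y = 1 (y = Mul(-4, Rational(-1, 4)) = 1)
Pow(Mul(Mul(Pow(Add(2, y), -1), -2), Function('N')(6, 0)), 2) = Pow(Mul(Mul(Pow(Add(2, 1), -1), -2), Add(0, Mul(3, Pow(6, 2)))), 2) = Pow(Mul(Mul(Pow(3, -1), -2), Add(0, Mul(3, 36))), 2) = Pow(Mul(Mul(Rational(1, 3), -2), Add(0, 108)), 2) = Pow(Mul(Rational(-2, 3), 108), 2) = Pow(-72, 2) = 5184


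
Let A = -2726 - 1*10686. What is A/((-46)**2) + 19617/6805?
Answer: -12439772/3599845 ≈ -3.4556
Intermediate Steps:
A = -13412 (A = -2726 - 10686 = -13412)
A/((-46)**2) + 19617/6805 = -13412/((-46)**2) + 19617/6805 = -13412/2116 + 19617*(1/6805) = -13412*1/2116 + 19617/6805 = -3353/529 + 19617/6805 = -12439772/3599845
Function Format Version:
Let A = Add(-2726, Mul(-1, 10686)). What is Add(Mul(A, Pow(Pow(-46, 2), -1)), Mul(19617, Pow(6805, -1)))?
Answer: Rational(-12439772, 3599845) ≈ -3.4556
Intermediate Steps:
A = -13412 (A = Add(-2726, -10686) = -13412)
Add(Mul(A, Pow(Pow(-46, 2), -1)), Mul(19617, Pow(6805, -1))) = Add(Mul(-13412, Pow(Pow(-46, 2), -1)), Mul(19617, Pow(6805, -1))) = Add(Mul(-13412, Pow(2116, -1)), Mul(19617, Rational(1, 6805))) = Add(Mul(-13412, Rational(1, 2116)), Rational(19617, 6805)) = Add(Rational(-3353, 529), Rational(19617, 6805)) = Rational(-12439772, 3599845)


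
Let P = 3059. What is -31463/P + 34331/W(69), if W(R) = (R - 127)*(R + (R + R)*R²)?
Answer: -52138819949/5068769118 ≈ -10.286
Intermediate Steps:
W(R) = (-127 + R)*(R + 2*R³) (W(R) = (-127 + R)*(R + (2*R)*R²) = (-127 + R)*(R + 2*R³))
-31463/P + 34331/W(69) = -31463/3059 + 34331/((69*(-127 + 69 - 254*69² + 2*69³))) = -31463*1/3059 + 34331/((69*(-127 + 69 - 254*4761 + 2*328509))) = -31463/3059 + 34331/((69*(-127 + 69 - 1209294 + 657018))) = -31463/3059 + 34331/((69*(-552334))) = -31463/3059 + 34331/(-38111046) = -31463/3059 + 34331*(-1/38111046) = -31463/3059 - 34331/38111046 = -52138819949/5068769118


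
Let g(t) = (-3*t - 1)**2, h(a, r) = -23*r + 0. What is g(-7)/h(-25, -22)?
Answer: 200/253 ≈ 0.79051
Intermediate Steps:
h(a, r) = -23*r
g(t) = (-1 - 3*t)**2
g(-7)/h(-25, -22) = (1 + 3*(-7))**2/((-23*(-22))) = (1 - 21)**2/506 = (-20)**2*(1/506) = 400*(1/506) = 200/253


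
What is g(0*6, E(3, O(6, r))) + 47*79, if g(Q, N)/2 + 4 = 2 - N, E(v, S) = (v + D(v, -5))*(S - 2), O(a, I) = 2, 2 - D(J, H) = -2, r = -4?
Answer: 3709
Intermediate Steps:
D(J, H) = 4 (D(J, H) = 2 - 1*(-2) = 2 + 2 = 4)
E(v, S) = (-2 + S)*(4 + v) (E(v, S) = (v + 4)*(S - 2) = (4 + v)*(-2 + S) = (-2 + S)*(4 + v))
g(Q, N) = -4 - 2*N (g(Q, N) = -8 + 2*(2 - N) = -8 + (4 - 2*N) = -4 - 2*N)
g(0*6, E(3, O(6, r))) + 47*79 = (-4 - 2*(-8 - 2*3 + 4*2 + 2*3)) + 47*79 = (-4 - 2*(-8 - 6 + 8 + 6)) + 3713 = (-4 - 2*0) + 3713 = (-4 + 0) + 3713 = -4 + 3713 = 3709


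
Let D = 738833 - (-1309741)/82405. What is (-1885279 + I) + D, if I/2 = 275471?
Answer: -49071197379/82405 ≈ -5.9549e+5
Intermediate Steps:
I = 550942 (I = 2*275471 = 550942)
D = 60884843106/82405 (D = 738833 - (-1309741)/82405 = 738833 - 1*(-1309741/82405) = 738833 + 1309741/82405 = 60884843106/82405 ≈ 7.3885e+5)
(-1885279 + I) + D = (-1885279 + 550942) + 60884843106/82405 = -1334337 + 60884843106/82405 = -49071197379/82405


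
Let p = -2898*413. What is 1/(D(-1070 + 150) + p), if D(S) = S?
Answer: -1/1197794 ≈ -8.3487e-7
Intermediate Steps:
p = -1196874 (p = -63*18998 = -1196874)
1/(D(-1070 + 150) + p) = 1/((-1070 + 150) - 1196874) = 1/(-920 - 1196874) = 1/(-1197794) = -1/1197794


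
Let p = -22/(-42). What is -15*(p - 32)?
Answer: 3305/7 ≈ 472.14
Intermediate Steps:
p = 11/21 (p = -22*(-1/42) = 11/21 ≈ 0.52381)
-15*(p - 32) = -15*(11/21 - 32) = -15*(-661/21) = 3305/7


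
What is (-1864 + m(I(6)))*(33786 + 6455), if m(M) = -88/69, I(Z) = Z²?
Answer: -5179177664/69 ≈ -7.5060e+7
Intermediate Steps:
m(M) = -88/69 (m(M) = -88*1/69 = -88/69)
(-1864 + m(I(6)))*(33786 + 6455) = (-1864 - 88/69)*(33786 + 6455) = -128704/69*40241 = -5179177664/69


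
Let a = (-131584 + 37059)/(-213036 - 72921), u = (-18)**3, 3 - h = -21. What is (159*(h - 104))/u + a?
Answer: 6463955/2573613 ≈ 2.5116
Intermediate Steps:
h = 24 (h = 3 - 1*(-21) = 3 + 21 = 24)
u = -5832
a = 94525/285957 (a = -94525/(-285957) = -94525*(-1/285957) = 94525/285957 ≈ 0.33056)
(159*(h - 104))/u + a = (159*(24 - 104))/(-5832) + 94525/285957 = (159*(-80))*(-1/5832) + 94525/285957 = -12720*(-1/5832) + 94525/285957 = 530/243 + 94525/285957 = 6463955/2573613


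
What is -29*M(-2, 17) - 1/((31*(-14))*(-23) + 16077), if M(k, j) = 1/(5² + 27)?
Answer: -755763/1355068 ≈ -0.55773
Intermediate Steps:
M(k, j) = 1/52 (M(k, j) = 1/(25 + 27) = 1/52)
-29*M(-2, 17) - 1/((31*(-14))*(-23) + 16077) = -29*1/52 - 1/((31*(-14))*(-23) + 16077) = -29/52 - 1/(-434*(-23) + 16077) = -29/52 - 1/(9982 + 16077) = -29/52 - 1/26059 = -755763/1355068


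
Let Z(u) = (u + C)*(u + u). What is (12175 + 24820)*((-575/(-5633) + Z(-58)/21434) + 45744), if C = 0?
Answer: 14594729858797235/8624123 ≈ 1.6923e+9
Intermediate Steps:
Z(u) = 2*u**2 (Z(u) = (u + 0)*(u + u) = u*(2*u) = 2*u**2)
(12175 + 24820)*((-575/(-5633) + Z(-58)/21434) + 45744) = (12175 + 24820)*((-575/(-5633) + (2*(-58)**2)/21434) + 45744) = 36995*((-575*(-1/5633) + (2*3364)*(1/21434)) + 45744) = 36995*((575/5633 + 6728*(1/21434)) + 45744) = 36995*((575/5633 + 3364/10717) + 45744) = 36995*(25111687/60368861 + 45744) = 36995*(2761538289271/60368861) = 14594729858797235/8624123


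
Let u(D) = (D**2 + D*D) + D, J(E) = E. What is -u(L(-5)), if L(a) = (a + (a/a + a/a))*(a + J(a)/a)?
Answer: -300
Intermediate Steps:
L(a) = (1 + a)*(2 + a) (L(a) = (a + (a/a + a/a))*(a + a/a) = (a + (1 + 1))*(a + 1) = (a + 2)*(1 + a) = (2 + a)*(1 + a) = (1 + a)*(2 + a))
u(D) = D + 2*D**2 (u(D) = (D**2 + D**2) + D = 2*D**2 + D = D + 2*D**2)
-u(L(-5)) = -(2 + (-5)**2 + 3*(-5))*(1 + 2*(2 + (-5)**2 + 3*(-5))) = -(2 + 25 - 15)*(1 + 2*(2 + 25 - 15)) = -12*(1 + 2*12) = -12*(1 + 24) = -12*25 = -1*300 = -300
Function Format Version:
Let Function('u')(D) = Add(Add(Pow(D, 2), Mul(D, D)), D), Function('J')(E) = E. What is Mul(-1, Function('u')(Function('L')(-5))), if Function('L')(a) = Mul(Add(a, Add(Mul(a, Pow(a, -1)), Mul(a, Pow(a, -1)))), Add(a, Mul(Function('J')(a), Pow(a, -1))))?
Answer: -300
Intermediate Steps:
Function('L')(a) = Mul(Add(1, a), Add(2, a)) (Function('L')(a) = Mul(Add(a, Add(Mul(a, Pow(a, -1)), Mul(a, Pow(a, -1)))), Add(a, Mul(a, Pow(a, -1)))) = Mul(Add(a, Add(1, 1)), Add(a, 1)) = Mul(Add(a, 2), Add(1, a)) = Mul(Add(2, a), Add(1, a)) = Mul(Add(1, a), Add(2, a)))
Function('u')(D) = Add(D, Mul(2, Pow(D, 2))) (Function('u')(D) = Add(Add(Pow(D, 2), Pow(D, 2)), D) = Add(Mul(2, Pow(D, 2)), D) = Add(D, Mul(2, Pow(D, 2))))
Mul(-1, Function('u')(Function('L')(-5))) = Mul(-1, Mul(Add(2, Pow(-5, 2), Mul(3, -5)), Add(1, Mul(2, Add(2, Pow(-5, 2), Mul(3, -5)))))) = Mul(-1, Mul(Add(2, 25, -15), Add(1, Mul(2, Add(2, 25, -15))))) = Mul(-1, Mul(12, Add(1, Mul(2, 12)))) = Mul(-1, Mul(12, Add(1, 24))) = Mul(-1, Mul(12, 25)) = Mul(-1, 300) = -300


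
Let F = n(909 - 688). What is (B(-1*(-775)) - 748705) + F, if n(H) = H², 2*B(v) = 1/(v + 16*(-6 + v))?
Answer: -18307042511/26158 ≈ -6.9986e+5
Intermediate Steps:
B(v) = 1/(2*(-96 + 17*v)) (B(v) = 1/(2*(v + 16*(-6 + v))) = 1/(2*(v + (-96 + 16*v))) = 1/(2*(-96 + 17*v)))
F = 48841 (F = (909 - 688)² = 221² = 48841)
(B(-1*(-775)) - 748705) + F = (1/(2*(-96 + 17*(-1*(-775)))) - 748705) + 48841 = (1/(2*(-96 + 17*775)) - 748705) + 48841 = (1/(2*(-96 + 13175)) - 748705) + 48841 = ((½)/13079 - 748705) + 48841 = ((½)*(1/13079) - 748705) + 48841 = (1/26158 - 748705) + 48841 = -19584625389/26158 + 48841 = -18307042511/26158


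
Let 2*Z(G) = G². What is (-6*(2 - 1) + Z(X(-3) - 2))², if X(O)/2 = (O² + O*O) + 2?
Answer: 512656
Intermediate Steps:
X(O) = 4 + 4*O² (X(O) = 2*((O² + O*O) + 2) = 2*((O² + O²) + 2) = 2*(2*O² + 2) = 2*(2 + 2*O²) = 4 + 4*O²)
Z(G) = G²/2
(-6*(2 - 1) + Z(X(-3) - 2))² = (-6*(2 - 1) + ((4 + 4*(-3)²) - 2)²/2)² = (-6*1 + ((4 + 4*9) - 2)²/2)² = (-6 + ((4 + 36) - 2)²/2)² = (-6 + (40 - 2)²/2)² = (-6 + (½)*38²)² = (-6 + (½)*1444)² = (-6 + 722)² = 716² = 512656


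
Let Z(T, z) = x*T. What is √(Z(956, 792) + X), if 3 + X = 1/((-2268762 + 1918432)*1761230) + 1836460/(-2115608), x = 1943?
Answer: √494546374879271433603347897771721667591/16316936263696090 ≈ 1362.9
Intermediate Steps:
Z(T, z) = 1943*T
X = -631147752588286401/163169362636960900 (X = -3 + (1/((-2268762 + 1918432)*1761230) + 1836460/(-2115608)) = -3 + ((1/1761230)/(-350330) + 1836460*(-1/2115608)) = -3 + (-1/350330*1/1761230 - 459115/528902) = -3 + (-1/617011705900 - 459115/528902) = -3 - 141639664677403701/163169362636960900 = -631147752588286401/163169362636960900 ≈ -3.8681)
√(Z(956, 792) + X) = √(1943*956 - 631147752588286401/163169362636960900) = √(1857508 - 631147752588286401/163169362636960900) = √(303087765305303379150799/163169362636960900) = √494546374879271433603347897771721667591/16316936263696090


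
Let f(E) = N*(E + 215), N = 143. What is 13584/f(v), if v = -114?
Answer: 13584/14443 ≈ 0.94053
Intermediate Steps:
f(E) = 30745 + 143*E (f(E) = 143*(E + 215) = 143*(215 + E) = 30745 + 143*E)
13584/f(v) = 13584/(30745 + 143*(-114)) = 13584/(30745 - 16302) = 13584/14443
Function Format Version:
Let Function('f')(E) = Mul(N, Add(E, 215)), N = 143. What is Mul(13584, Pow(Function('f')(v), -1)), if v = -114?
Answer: Rational(13584, 14443) ≈ 0.94053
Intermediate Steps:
Function('f')(E) = Add(30745, Mul(143, E)) (Function('f')(E) = Mul(143, Add(E, 215)) = Mul(143, Add(215, E)) = Add(30745, Mul(143, E)))
Mul(13584, Pow(Function('f')(v), -1)) = Mul(13584, Pow(Add(30745, Mul(143, -114)), -1)) = Mul(13584, Pow(Add(30745, -16302), -1)) = Mul(13584, Pow(14443, -1)) = Mul(13584, Rational(1, 14443)) = Rational(13584, 14443)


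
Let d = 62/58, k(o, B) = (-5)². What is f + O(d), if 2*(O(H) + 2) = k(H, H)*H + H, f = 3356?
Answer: 97669/29 ≈ 3367.9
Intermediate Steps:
k(o, B) = 25
d = 31/29 (d = 62*(1/58) = 31/29 ≈ 1.0690)
O(H) = -2 + 13*H (O(H) = -2 + (25*H + H)/2 = -2 + (26*H)/2 = -2 + 13*H)
f + O(d) = 3356 + (-2 + 13*(31/29)) = 3356 + (-2 + 403/29) = 3356 + 345/29 = 97669/29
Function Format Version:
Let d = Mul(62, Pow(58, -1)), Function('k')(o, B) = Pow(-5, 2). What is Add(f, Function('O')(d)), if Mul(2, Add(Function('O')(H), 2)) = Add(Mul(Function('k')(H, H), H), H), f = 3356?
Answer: Rational(97669, 29) ≈ 3367.9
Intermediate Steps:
Function('k')(o, B) = 25
d = Rational(31, 29) (d = Mul(62, Rational(1, 58)) = Rational(31, 29) ≈ 1.0690)
Function('O')(H) = Add(-2, Mul(13, H)) (Function('O')(H) = Add(-2, Mul(Rational(1, 2), Add(Mul(25, H), H))) = Add(-2, Mul(Rational(1, 2), Mul(26, H))) = Add(-2, Mul(13, H)))
Add(f, Function('O')(d)) = Add(3356, Add(-2, Mul(13, Rational(31, 29)))) = Add(3356, Add(-2, Rational(403, 29))) = Add(3356, Rational(345, 29)) = Rational(97669, 29)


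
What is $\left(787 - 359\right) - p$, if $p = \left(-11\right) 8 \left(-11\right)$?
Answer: $-540$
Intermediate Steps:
$p = 968$ ($p = \left(-88\right) \left(-11\right) = 968$)
$\left(787 - 359\right) - p = \left(787 - 359\right) - 968 = 428 - 968 = -540$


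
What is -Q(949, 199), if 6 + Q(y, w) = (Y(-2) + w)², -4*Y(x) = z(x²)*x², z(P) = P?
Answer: -38019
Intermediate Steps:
Y(x) = -x⁴/4 (Y(x) = -x²*x²/4 = -x⁴/4)
Q(y, w) = -6 + (-4 + w)² (Q(y, w) = -6 + (-¼*(-2)⁴ + w)² = -6 + (-¼*16 + w)² = -6 + (-4 + w)²)
-Q(949, 199) = -(-6 + (-4 + 199)²) = -(-6 + 195²) = -(-6 + 38025) = -1*38019 = -38019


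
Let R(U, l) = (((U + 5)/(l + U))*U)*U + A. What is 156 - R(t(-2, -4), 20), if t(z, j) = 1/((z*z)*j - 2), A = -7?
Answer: 18959419/116316 ≈ 163.00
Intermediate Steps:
t(z, j) = 1/(-2 + j*z²) (t(z, j) = 1/(z²*j - 2) = 1/(j*z² - 2) = 1/(-2 + j*z²))
R(U, l) = -7 + U²*(5 + U)/(U + l) (R(U, l) = (((U + 5)/(l + U))*U)*U - 7 = (((5 + U)/(U + l))*U)*U - 7 = (U*(5 + U)/(U + l))*U - 7 = U²*(5 + U)/(U + l) - 7 = -7 + U²*(5 + U)/(U + l))
156 - R(t(-2, -4), 20) = 156 - ((1/(-2 - 4*(-2)²))³ - 7/(-2 - 4*(-2)²) - 7*20 + 5*(1/(-2 - 4*(-2)²))²)/(1/(-2 - 4*(-2)²) + 20) = 156 - ((1/(-2 - 4*4))³ - 7/(-2 - 4*4) - 140 + 5*(1/(-2 - 4*4))²)/(1/(-2 - 4*4) + 20) = 156 - ((1/(-2 - 16))³ - 7/(-2 - 16) - 140 + 5*(1/(-2 - 16))²)/(1/(-2 - 16) + 20) = 156 - ((1/(-18))³ - 7/(-18) - 140 + 5*(1/(-18))²)/(1/(-18) + 20) = 156 - ((-1/18)³ - 7*(-1/18) - 140 + 5*(-1/18)²)/(-1/18 + 20) = 156 - (-1/5832 + 7/18 - 140 + 5*(1/324))/359/18 = 156 - 18*(-1/5832 + 7/18 - 140 + 5/324)/359 = 156 - 18*(-814123)/(359*5832) = 156 - 1*(-814123/116316) = 156 + 814123/116316 = 18959419/116316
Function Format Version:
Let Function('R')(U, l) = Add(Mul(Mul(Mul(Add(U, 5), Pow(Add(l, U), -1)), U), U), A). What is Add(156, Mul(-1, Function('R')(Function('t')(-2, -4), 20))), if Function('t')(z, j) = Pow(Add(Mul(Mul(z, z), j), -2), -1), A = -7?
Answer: Rational(18959419, 116316) ≈ 163.00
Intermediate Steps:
Function('t')(z, j) = Pow(Add(-2, Mul(j, Pow(z, 2))), -1) (Function('t')(z, j) = Pow(Add(Mul(Pow(z, 2), j), -2), -1) = Pow(Add(Mul(j, Pow(z, 2)), -2), -1) = Pow(Add(-2, Mul(j, Pow(z, 2))), -1))
Function('R')(U, l) = Add(-7, Mul(Pow(U, 2), Pow(Add(U, l), -1), Add(5, U))) (Function('R')(U, l) = Add(Mul(Mul(Mul(Add(U, 5), Pow(Add(l, U), -1)), U), U), -7) = Add(Mul(Mul(Mul(Add(5, U), Pow(Add(U, l), -1)), U), U), -7) = Add(Mul(Mul(Mul(Pow(Add(U, l), -1), Add(5, U)), U), U), -7) = Add(Mul(Mul(U, Pow(Add(U, l), -1), Add(5, U)), U), -7) = Add(Mul(Pow(U, 2), Pow(Add(U, l), -1), Add(5, U)), -7) = Add(-7, Mul(Pow(U, 2), Pow(Add(U, l), -1), Add(5, U))))
Add(156, Mul(-1, Function('R')(Function('t')(-2, -4), 20))) = Add(156, Mul(-1, Mul(Pow(Add(Pow(Add(-2, Mul(-4, Pow(-2, 2))), -1), 20), -1), Add(Pow(Pow(Add(-2, Mul(-4, Pow(-2, 2))), -1), 3), Mul(-7, Pow(Add(-2, Mul(-4, Pow(-2, 2))), -1)), Mul(-7, 20), Mul(5, Pow(Pow(Add(-2, Mul(-4, Pow(-2, 2))), -1), 2)))))) = Add(156, Mul(-1, Mul(Pow(Add(Pow(Add(-2, Mul(-4, 4)), -1), 20), -1), Add(Pow(Pow(Add(-2, Mul(-4, 4)), -1), 3), Mul(-7, Pow(Add(-2, Mul(-4, 4)), -1)), -140, Mul(5, Pow(Pow(Add(-2, Mul(-4, 4)), -1), 2)))))) = Add(156, Mul(-1, Mul(Pow(Add(Pow(Add(-2, -16), -1), 20), -1), Add(Pow(Pow(Add(-2, -16), -1), 3), Mul(-7, Pow(Add(-2, -16), -1)), -140, Mul(5, Pow(Pow(Add(-2, -16), -1), 2)))))) = Add(156, Mul(-1, Mul(Pow(Add(Pow(-18, -1), 20), -1), Add(Pow(Pow(-18, -1), 3), Mul(-7, Pow(-18, -1)), -140, Mul(5, Pow(Pow(-18, -1), 2)))))) = Add(156, Mul(-1, Mul(Pow(Add(Rational(-1, 18), 20), -1), Add(Pow(Rational(-1, 18), 3), Mul(-7, Rational(-1, 18)), -140, Mul(5, Pow(Rational(-1, 18), 2)))))) = Add(156, Mul(-1, Mul(Pow(Rational(359, 18), -1), Add(Rational(-1, 5832), Rational(7, 18), -140, Mul(5, Rational(1, 324)))))) = Add(156, Mul(-1, Mul(Rational(18, 359), Add(Rational(-1, 5832), Rational(7, 18), -140, Rational(5, 324))))) = Add(156, Mul(-1, Mul(Rational(18, 359), Rational(-814123, 5832)))) = Add(156, Mul(-1, Rational(-814123, 116316))) = Add(156, Rational(814123, 116316)) = Rational(18959419, 116316)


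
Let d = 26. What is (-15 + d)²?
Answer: 121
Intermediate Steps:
(-15 + d)² = (-15 + 26)² = 11² = 121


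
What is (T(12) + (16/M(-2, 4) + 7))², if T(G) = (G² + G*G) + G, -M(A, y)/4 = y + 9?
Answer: 15896169/169 ≈ 94060.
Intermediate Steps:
M(A, y) = -36 - 4*y (M(A, y) = -4*(y + 9) = -4*(9 + y) = -36 - 4*y)
T(G) = G + 2*G² (T(G) = (G² + G²) + G = 2*G² + G = G + 2*G²)
(T(12) + (16/M(-2, 4) + 7))² = (12*(1 + 2*12) + (16/(-36 - 4*4) + 7))² = (12*(1 + 24) + (16/(-36 - 16) + 7))² = (12*25 + (16/(-52) + 7))² = (300 + (16*(-1/52) + 7))² = (300 + (-4/13 + 7))² = (300 + 87/13)² = (3987/13)² = 15896169/169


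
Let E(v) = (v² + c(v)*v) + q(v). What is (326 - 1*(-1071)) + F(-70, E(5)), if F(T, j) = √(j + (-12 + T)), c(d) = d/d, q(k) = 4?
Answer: 1397 + 4*I*√3 ≈ 1397.0 + 6.9282*I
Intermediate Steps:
c(d) = 1
E(v) = 4 + v + v² (E(v) = (v² + 1*v) + 4 = (v² + v) + 4 = (v + v²) + 4 = 4 + v + v²)
F(T, j) = √(-12 + T + j)
(326 - 1*(-1071)) + F(-70, E(5)) = (326 - 1*(-1071)) + √(-12 - 70 + (4 + 5 + 5²)) = (326 + 1071) + √(-12 - 70 + (4 + 5 + 25)) = 1397 + √(-12 - 70 + 34) = 1397 + √(-48) = 1397 + 4*I*√3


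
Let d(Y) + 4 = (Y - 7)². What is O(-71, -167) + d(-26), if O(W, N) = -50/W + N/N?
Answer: 77156/71 ≈ 1086.7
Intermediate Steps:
O(W, N) = 1 - 50/W (O(W, N) = -50/W + 1 = 1 - 50/W)
d(Y) = -4 + (-7 + Y)² (d(Y) = -4 + (Y - 7)² = -4 + (-7 + Y)²)
O(-71, -167) + d(-26) = (-50 - 71)/(-71) + (-4 + (-7 - 26)²) = -1/71*(-121) + (-4 + (-33)²) = 121/71 + (-4 + 1089) = 121/71 + 1085 = 77156/71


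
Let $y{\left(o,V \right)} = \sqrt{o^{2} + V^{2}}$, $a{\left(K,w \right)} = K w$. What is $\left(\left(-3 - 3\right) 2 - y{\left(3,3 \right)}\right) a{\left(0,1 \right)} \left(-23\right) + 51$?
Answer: $51$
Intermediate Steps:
$y{\left(o,V \right)} = \sqrt{V^{2} + o^{2}}$
$\left(\left(-3 - 3\right) 2 - y{\left(3,3 \right)}\right) a{\left(0,1 \right)} \left(-23\right) + 51 = \left(\left(-3 - 3\right) 2 - \sqrt{3^{2} + 3^{2}}\right) 0 \cdot 1 \left(-23\right) + 51 = \left(\left(-6\right) 2 - \sqrt{9 + 9}\right) 0 \left(-23\right) + 51 = \left(-12 - \sqrt{18}\right) 0 \left(-23\right) + 51 = \left(-12 - 3 \sqrt{2}\right) 0 \left(-23\right) + 51 = 0 \left(-23\right) + 51 = 0 + 51 = 51$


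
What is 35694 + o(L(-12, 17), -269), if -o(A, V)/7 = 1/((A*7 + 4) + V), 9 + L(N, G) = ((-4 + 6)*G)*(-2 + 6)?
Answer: 22273049/624 ≈ 35694.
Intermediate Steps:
L(N, G) = -9 + 8*G (L(N, G) = -9 + ((-4 + 6)*G)*(-2 + 6) = -9 + (2*G)*4 = -9 + 8*G)
o(A, V) = -7/(4 + V + 7*A) (o(A, V) = -7/((A*7 + 4) + V) = -7/((7*A + 4) + V) = -7/((4 + 7*A) + V) = -7/(4 + V + 7*A))
35694 + o(L(-12, 17), -269) = 35694 - 7/(4 - 269 + 7*(-9 + 8*17)) = 35694 - 7/(4 - 269 + 7*(-9 + 136)) = 35694 - 7/(4 - 269 + 7*127) = 35694 - 7/(4 - 269 + 889) = 35694 - 7/624 = 22273049/624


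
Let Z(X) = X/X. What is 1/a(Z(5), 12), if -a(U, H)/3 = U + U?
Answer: -⅙ ≈ -0.16667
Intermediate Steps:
Z(X) = 1
a(U, H) = -6*U (a(U, H) = -3*(U + U) = -6*U)
1/a(Z(5), 12) = 1/(-6*1) = 1/(-6) = -⅙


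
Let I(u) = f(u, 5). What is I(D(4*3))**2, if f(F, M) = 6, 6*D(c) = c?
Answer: 36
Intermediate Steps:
D(c) = c/6
I(u) = 6
I(D(4*3))**2 = 6**2 = 36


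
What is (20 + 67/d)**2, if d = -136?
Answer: 7038409/18496 ≈ 380.54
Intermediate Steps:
(20 + 67/d)**2 = (20 + 67/(-136))**2 = (20 + 67*(-1/136))**2 = (20 - 67/136)**2 = (2653/136)**2 = 7038409/18496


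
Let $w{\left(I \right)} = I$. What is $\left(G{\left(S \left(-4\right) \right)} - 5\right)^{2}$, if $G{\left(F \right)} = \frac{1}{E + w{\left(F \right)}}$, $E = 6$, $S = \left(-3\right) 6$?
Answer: $\frac{151321}{6084} \approx 24.872$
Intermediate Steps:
$S = -18$
$G{\left(F \right)} = \frac{1}{6 + F}$
$\left(G{\left(S \left(-4\right) \right)} - 5\right)^{2} = \left(\frac{1}{6 - -72} - 5\right)^{2} = \left(\frac{1}{6 + 72} - 5\right)^{2} = \left(\frac{1}{78} - 5\right)^{2} = \left(- \frac{389}{78}\right)^{2} = \frac{151321}{6084}$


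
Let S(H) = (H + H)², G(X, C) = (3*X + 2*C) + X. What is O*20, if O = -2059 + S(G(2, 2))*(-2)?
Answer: -64220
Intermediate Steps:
G(X, C) = 2*C + 4*X (G(X, C) = (2*C + 3*X) + X = 2*C + 4*X)
S(H) = 4*H² (S(H) = (2*H)² = 4*H²)
O = -3211 (O = -2059 + (4*(2*2 + 4*2)²)*(-2) = -2059 + (4*(4 + 8)²)*(-2) = -2059 + (4*12²)*(-2) = -2059 + (4*144)*(-2) = -2059 + 576*(-2) = -2059 - 1152 = -3211)
O*20 = -3211*20 = -64220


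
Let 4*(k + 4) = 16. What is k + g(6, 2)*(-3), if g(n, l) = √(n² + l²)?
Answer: -6*√10 ≈ -18.974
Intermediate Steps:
k = 0 (k = -4 + (¼)*16 = -4 + 4 = 0)
g(n, l) = √(l² + n²)
k + g(6, 2)*(-3) = 0 + √(2² + 6²)*(-3) = 0 + √(4 + 36)*(-3) = 0 + √40*(-3) = 0 + (2*√10)*(-3) = 0 - 6*√10 = -6*√10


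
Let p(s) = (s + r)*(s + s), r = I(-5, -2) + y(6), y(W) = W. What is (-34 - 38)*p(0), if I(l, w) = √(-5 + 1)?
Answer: 0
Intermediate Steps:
I(l, w) = 2*I (I(l, w) = √(-4) = 2*I)
r = 6 + 2*I (r = 2*I + 6 = 6 + 2*I ≈ 6.0 + 2.0*I)
p(s) = 2*s*(6 + s + 2*I) (p(s) = (s + (6 + 2*I))*(s + s) = (6 + s + 2*I)*(2*s) = 2*s*(6 + s + 2*I))
(-34 - 38)*p(0) = (-34 - 38)*(2*0*(6 + 0 + 2*I)) = -144*0*(6 + 2*I) = -72*0 = 0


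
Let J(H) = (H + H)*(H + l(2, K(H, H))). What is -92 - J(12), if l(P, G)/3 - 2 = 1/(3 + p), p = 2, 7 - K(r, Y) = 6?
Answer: -2692/5 ≈ -538.40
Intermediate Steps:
K(r, Y) = 1 (K(r, Y) = 7 - 1*6 = 7 - 6 = 1)
l(P, G) = 33/5 (l(P, G) = 6 + 3/(3 + 2) = 6 + 3/5 = 6 + 3*(⅕) = 6 + ⅗ = 33/5)
J(H) = 2*H*(33/5 + H) (J(H) = (H + H)*(H + 33/5) = (2*H)*(33/5 + H) = 2*H*(33/5 + H))
-92 - J(12) = -92 - 2*12*(33 + 5*12)/5 = -92 - 2*12*(33 + 60)/5 = -92 - 2*12*93/5 = -92 - 1*2232/5 = -92 - 2232/5 = -2692/5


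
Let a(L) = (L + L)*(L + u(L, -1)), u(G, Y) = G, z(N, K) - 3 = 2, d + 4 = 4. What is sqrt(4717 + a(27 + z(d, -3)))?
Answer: sqrt(8813) ≈ 93.878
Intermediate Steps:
d = 0 (d = -4 + 4 = 0)
z(N, K) = 5 (z(N, K) = 3 + 2 = 5)
a(L) = 4*L**2 (a(L) = (L + L)*(L + L) = (2*L)*(2*L) = 4*L**2)
sqrt(4717 + a(27 + z(d, -3))) = sqrt(4717 + 4*(27 + 5)**2) = sqrt(4717 + 4*32**2) = sqrt(4717 + 4*1024) = sqrt(4717 + 4096) = sqrt(8813)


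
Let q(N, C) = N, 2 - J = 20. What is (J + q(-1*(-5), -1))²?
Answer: 169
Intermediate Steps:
J = -18 (J = 2 - 1*20 = 2 - 20 = -18)
(J + q(-1*(-5), -1))² = (-18 - 1*(-5))² = (-18 + 5)² = (-13)² = 169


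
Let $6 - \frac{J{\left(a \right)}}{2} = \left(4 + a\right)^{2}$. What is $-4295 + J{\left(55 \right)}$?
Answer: $-11245$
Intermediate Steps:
$J{\left(a \right)} = 12 - 2 \left(4 + a\right)^{2}$
$-4295 + J{\left(55 \right)} = -4295 + \left(12 - 2 \left(4 + 55\right)^{2}\right) = -4295 + \left(12 - 2 \cdot 59^{2}\right) = -4295 + \left(12 - 6962\right) = -4295 - 6950 = -11245$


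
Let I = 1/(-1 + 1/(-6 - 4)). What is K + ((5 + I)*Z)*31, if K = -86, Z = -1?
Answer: -2341/11 ≈ -212.82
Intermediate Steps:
I = -10/11 (I = 1/(-1 + 1/(-10)) = 1/(-1 - 1/10) = 1/(-11/10) = -10/11 ≈ -0.90909)
K + ((5 + I)*Z)*31 = -86 + ((5 - 10/11)*(-1))*31 = -86 + ((45/11)*(-1))*31 = -86 - 45/11*31 = -86 - 1395/11 = -2341/11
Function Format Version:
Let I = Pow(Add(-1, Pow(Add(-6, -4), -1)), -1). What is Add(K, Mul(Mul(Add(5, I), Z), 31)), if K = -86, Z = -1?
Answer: Rational(-2341, 11) ≈ -212.82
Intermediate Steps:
I = Rational(-10, 11) (I = Pow(Add(-1, Pow(-10, -1)), -1) = Pow(Add(-1, Rational(-1, 10)), -1) = Pow(Rational(-11, 10), -1) = Rational(-10, 11) ≈ -0.90909)
Add(K, Mul(Mul(Add(5, I), Z), 31)) = Add(-86, Mul(Mul(Add(5, Rational(-10, 11)), -1), 31)) = Add(-86, Mul(Mul(Rational(45, 11), -1), 31)) = Add(-86, Mul(Rational(-45, 11), 31)) = Add(-86, Rational(-1395, 11)) = Rational(-2341, 11)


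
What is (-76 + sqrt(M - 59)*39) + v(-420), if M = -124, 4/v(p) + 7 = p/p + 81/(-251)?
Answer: -121616/1587 + 39*I*sqrt(183) ≈ -76.633 + 527.58*I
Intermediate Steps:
v(p) = -1004/1587 (v(p) = 4/(-7 + (p/p + 81/(-251))) = 4/(-7 + (1 + 81*(-1/251))) = 4/(-7 + (1 - 81/251)) = 4/(-7 + 170/251) = 4/(-1587/251) = 4*(-251/1587) = -1004/1587)
(-76 + sqrt(M - 59)*39) + v(-420) = (-76 + sqrt(-124 - 59)*39) - 1004/1587 = (-76 + sqrt(-183)*39) - 1004/1587 = (-76 + (I*sqrt(183))*39) - 1004/1587 = (-76 + 39*I*sqrt(183)) - 1004/1587 = -121616/1587 + 39*I*sqrt(183)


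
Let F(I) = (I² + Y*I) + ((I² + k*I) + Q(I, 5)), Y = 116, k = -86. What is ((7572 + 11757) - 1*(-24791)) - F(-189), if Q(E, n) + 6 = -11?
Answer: -21635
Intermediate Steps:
Q(E, n) = -17 (Q(E, n) = -6 - 11 = -17)
F(I) = -17 + 2*I² + 30*I (F(I) = (I² + 116*I) + ((I² - 86*I) - 17) = (I² + 116*I) + (-17 + I² - 86*I) = -17 + 2*I² + 30*I)
((7572 + 11757) - 1*(-24791)) - F(-189) = ((7572 + 11757) - 1*(-24791)) - (-17 + 2*(-189)² + 30*(-189)) = (19329 + 24791) - (-17 + 2*35721 - 5670) = 44120 - (-17 + 71442 - 5670) = 44120 - 1*65755 = 44120 - 65755 = -21635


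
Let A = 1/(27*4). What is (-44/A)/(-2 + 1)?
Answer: 4752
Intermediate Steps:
A = 1/108 ≈ 0.0092593
(-44/A)/(-2 + 1) = (-44/1/108)/(-2 + 1) = (-44*108)/(-1) = -1*(-4752) = 4752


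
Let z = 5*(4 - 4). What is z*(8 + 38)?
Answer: 0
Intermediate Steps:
z = 0 (z = 5*0 = 0)
z*(8 + 38) = 0*(8 + 38) = 0*46 = 0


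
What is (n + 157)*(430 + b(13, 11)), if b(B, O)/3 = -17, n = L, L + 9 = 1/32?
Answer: 1795323/32 ≈ 56104.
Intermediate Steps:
L = -287/32 (L = -9 + 1/32 = -287/32 ≈ -8.9688)
n = -287/32 ≈ -8.9688
b(B, O) = -51 (b(B, O) = 3*(-17) = -51)
(n + 157)*(430 + b(13, 11)) = (-287/32 + 157)*(430 - 51) = (4737/32)*379 = 1795323/32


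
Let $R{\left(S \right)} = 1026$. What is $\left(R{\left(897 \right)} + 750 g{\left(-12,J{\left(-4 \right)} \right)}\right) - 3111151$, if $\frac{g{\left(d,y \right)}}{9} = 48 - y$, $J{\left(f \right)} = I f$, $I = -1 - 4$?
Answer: $-2921125$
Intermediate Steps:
$I = -5$
$J{\left(f \right)} = - 5 f$
$g{\left(d,y \right)} = 432 - 9 y$ ($g{\left(d,y \right)} = 9 \left(48 - y\right) = 432 - 9 y$)
$\left(R{\left(897 \right)} + 750 g{\left(-12,J{\left(-4 \right)} \right)}\right) - 3111151 = \left(1026 + 750 \left(432 - 9 \left(\left(-5\right) \left(-4\right)\right)\right)\right) - 3111151 = \left(1026 + 750 \left(432 - 180\right)\right) - 3111151 = \left(1026 + 750 \cdot 252\right) - 3111151 = \left(1026 + 189000\right) - 3111151 = 190026 - 3111151 = -2921125$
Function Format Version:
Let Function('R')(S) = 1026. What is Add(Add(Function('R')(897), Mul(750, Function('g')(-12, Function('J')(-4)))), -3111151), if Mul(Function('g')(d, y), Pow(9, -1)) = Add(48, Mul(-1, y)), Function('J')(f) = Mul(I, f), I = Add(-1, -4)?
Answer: -2921125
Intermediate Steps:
I = -5
Function('J')(f) = Mul(-5, f)
Function('g')(d, y) = Add(432, Mul(-9, y)) (Function('g')(d, y) = Mul(9, Add(48, Mul(-1, y))) = Add(432, Mul(-9, y)))
Add(Add(Function('R')(897), Mul(750, Function('g')(-12, Function('J')(-4)))), -3111151) = Add(Add(1026, Mul(750, Add(432, Mul(-9, Mul(-5, -4))))), -3111151) = Add(Add(1026, Mul(750, Add(432, Mul(-9, 20)))), -3111151) = Add(Add(1026, Mul(750, Add(432, -180))), -3111151) = Add(Add(1026, Mul(750, 252)), -3111151) = Add(Add(1026, 189000), -3111151) = Add(190026, -3111151) = -2921125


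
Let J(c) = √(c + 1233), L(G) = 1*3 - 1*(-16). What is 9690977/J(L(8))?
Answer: 9690977*√313/626 ≈ 2.7388e+5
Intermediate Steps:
L(G) = 19 (L(G) = 3 + 16 = 19)
J(c) = √(1233 + c)
9690977/J(L(8)) = 9690977/(√(1233 + 19)) = 9690977/(√1252) = 9690977/((2*√313)) = 9690977*(√313/626) = 9690977*√313/626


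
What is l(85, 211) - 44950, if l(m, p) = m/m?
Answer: -44949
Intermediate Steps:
l(m, p) = 1
l(85, 211) - 44950 = 1 - 44950 = -44949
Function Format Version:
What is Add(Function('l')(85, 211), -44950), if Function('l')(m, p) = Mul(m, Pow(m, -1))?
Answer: -44949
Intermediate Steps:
Function('l')(m, p) = 1
Add(Function('l')(85, 211), -44950) = Add(1, -44950) = -44949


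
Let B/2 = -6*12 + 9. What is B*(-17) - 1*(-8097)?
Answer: 10239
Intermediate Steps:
B = -126 (B = 2*(-6*12 + 9) = 2*(-72 + 9) = 2*(-63) = -126)
B*(-17) - 1*(-8097) = -126*(-17) - 1*(-8097) = 2142 + 8097 = 10239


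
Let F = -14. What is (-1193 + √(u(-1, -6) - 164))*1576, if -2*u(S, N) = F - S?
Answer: -1880168 + 2364*I*√70 ≈ -1.8802e+6 + 19779.0*I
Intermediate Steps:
u(S, N) = 7 + S/2 (u(S, N) = -(-14 - S)/2 = 7 + S/2)
(-1193 + √(u(-1, -6) - 164))*1576 = (-1193 + √((7 + (½)*(-1)) - 164))*1576 = (-1193 + √((7 - ½) - 164))*1576 = (-1193 + √(13/2 - 164))*1576 = (-1193 + √(-315/2))*1576 = (-1193 + 3*I*√70/2)*1576 = -1880168 + 2364*I*√70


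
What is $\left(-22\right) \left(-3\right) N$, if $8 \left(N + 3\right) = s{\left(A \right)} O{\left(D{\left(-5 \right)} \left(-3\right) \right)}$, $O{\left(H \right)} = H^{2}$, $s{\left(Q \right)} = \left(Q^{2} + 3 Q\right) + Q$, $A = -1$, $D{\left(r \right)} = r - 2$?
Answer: $- \frac{44451}{4} \approx -11113.0$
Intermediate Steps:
$D{\left(r \right)} = -2 + r$
$s{\left(Q \right)} = Q^{2} + 4 Q$
$N = - \frac{1347}{8}$ ($N = -3 + \frac{- (4 - 1) \left(\left(-2 - 5\right) \left(-3\right)\right)^{2}}{8} = -3 + \frac{\left(-1\right) 3 \left(\left(-7\right) \left(-3\right)\right)^{2}}{8} = -3 + \frac{\left(-3\right) 21^{2}}{8} = -3 + \frac{\left(-3\right) 441}{8} = -3 + \frac{1}{8} \left(-1323\right) = -3 - \frac{1323}{8} = - \frac{1347}{8} \approx -168.38$)
$\left(-22\right) \left(-3\right) N = \left(-22\right) \left(-3\right) \left(- \frac{1347}{8}\right) = 66 \left(- \frac{1347}{8}\right) = - \frac{44451}{4}$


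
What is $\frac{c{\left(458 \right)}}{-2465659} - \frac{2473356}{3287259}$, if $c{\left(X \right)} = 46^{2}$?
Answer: $- \frac{2035136107216}{2701753246227} \approx -0.75327$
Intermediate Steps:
$c{\left(X \right)} = 2116$
$\frac{c{\left(458 \right)}}{-2465659} - \frac{2473356}{3287259} = \frac{2116}{-2465659} - \frac{2473356}{3287259} = 2116 \left(- \frac{1}{2465659}\right) - \frac{824452}{1095753} = - \frac{2116}{2465659} - \frac{824452}{1095753} = - \frac{2035136107216}{2701753246227}$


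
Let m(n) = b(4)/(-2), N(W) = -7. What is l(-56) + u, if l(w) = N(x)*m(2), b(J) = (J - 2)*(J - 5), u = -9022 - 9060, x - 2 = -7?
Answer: -18089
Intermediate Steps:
x = -5 (x = 2 - 7 = -5)
u = -18082
b(J) = (-5 + J)*(-2 + J) (b(J) = (-2 + J)*(-5 + J) = (-5 + J)*(-2 + J))
m(n) = 1 (m(n) = (10 + 4**2 - 7*4)/(-2) = (10 + 16 - 28)*(-1/2) = -2*(-1/2) = 1)
l(w) = -7 (l(w) = -7*1 = -7)
l(-56) + u = -7 - 18082 = -18089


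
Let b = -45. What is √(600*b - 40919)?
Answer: I*√67919 ≈ 260.61*I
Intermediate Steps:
√(600*b - 40919) = √(600*(-45) - 40919) = √(-27000 - 40919) = √(-67919) = I*√67919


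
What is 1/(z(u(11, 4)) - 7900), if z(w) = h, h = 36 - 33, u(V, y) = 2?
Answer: -1/7897 ≈ -0.00012663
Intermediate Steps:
h = 3
z(w) = 3
1/(z(u(11, 4)) - 7900) = 1/(3 - 7900) = 1/(-7897) = -1/7897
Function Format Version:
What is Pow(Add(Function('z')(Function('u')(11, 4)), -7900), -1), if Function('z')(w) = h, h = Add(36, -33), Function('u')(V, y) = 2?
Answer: Rational(-1, 7897) ≈ -0.00012663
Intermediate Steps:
h = 3
Function('z')(w) = 3
Pow(Add(Function('z')(Function('u')(11, 4)), -7900), -1) = Pow(Add(3, -7900), -1) = Pow(-7897, -1) = Rational(-1, 7897)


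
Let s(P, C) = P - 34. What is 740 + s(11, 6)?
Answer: 717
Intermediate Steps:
s(P, C) = -34 + P
740 + s(11, 6) = 740 + (-34 + 11) = 740 - 23 = 717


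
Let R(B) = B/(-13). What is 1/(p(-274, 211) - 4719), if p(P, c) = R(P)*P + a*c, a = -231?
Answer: -13/770056 ≈ -1.6882e-5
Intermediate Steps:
R(B) = -B/13 (R(B) = B*(-1/13) = -B/13)
p(P, c) = -231*c - P²/13 (p(P, c) = (-P/13)*P - 231*c = -P²/13 - 231*c = -231*c - P²/13)
1/(p(-274, 211) - 4719) = 1/((-231*211 - 1/13*(-274)²) - 4719) = 1/((-48741 - 1/13*75076) - 4719) = 1/((-48741 - 75076/13) - 4719) = 1/(-708709/13 - 4719) = 1/(-770056/13) = -13/770056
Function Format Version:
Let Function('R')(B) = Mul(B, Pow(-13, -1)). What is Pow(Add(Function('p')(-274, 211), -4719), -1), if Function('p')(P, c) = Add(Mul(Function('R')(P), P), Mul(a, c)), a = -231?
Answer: Rational(-13, 770056) ≈ -1.6882e-5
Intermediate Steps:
Function('R')(B) = Mul(Rational(-1, 13), B) (Function('R')(B) = Mul(B, Rational(-1, 13)) = Mul(Rational(-1, 13), B))
Function('p')(P, c) = Add(Mul(-231, c), Mul(Rational(-1, 13), Pow(P, 2))) (Function('p')(P, c) = Add(Mul(Mul(Rational(-1, 13), P), P), Mul(-231, c)) = Add(Mul(Rational(-1, 13), Pow(P, 2)), Mul(-231, c)) = Add(Mul(-231, c), Mul(Rational(-1, 13), Pow(P, 2))))
Pow(Add(Function('p')(-274, 211), -4719), -1) = Pow(Add(Add(Mul(-231, 211), Mul(Rational(-1, 13), Pow(-274, 2))), -4719), -1) = Pow(Add(Add(-48741, Mul(Rational(-1, 13), 75076)), -4719), -1) = Pow(Add(Add(-48741, Rational(-75076, 13)), -4719), -1) = Pow(Add(Rational(-708709, 13), -4719), -1) = Pow(Rational(-770056, 13), -1) = Rational(-13, 770056)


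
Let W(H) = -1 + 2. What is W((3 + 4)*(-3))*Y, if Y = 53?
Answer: 53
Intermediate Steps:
W(H) = 1
W((3 + 4)*(-3))*Y = 1*53 = 53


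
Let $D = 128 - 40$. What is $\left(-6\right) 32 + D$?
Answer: $-104$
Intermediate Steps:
$D = 88$
$\left(-6\right) 32 + D = \left(-6\right) 32 + 88 = -192 + 88 = -104$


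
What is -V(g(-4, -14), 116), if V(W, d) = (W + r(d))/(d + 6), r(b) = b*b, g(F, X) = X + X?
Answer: -6714/61 ≈ -110.07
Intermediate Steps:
g(F, X) = 2*X
r(b) = b²
V(W, d) = (W + d²)/(6 + d) (V(W, d) = (W + d²)/(d + 6) = (W + d²)/(6 + d))
-V(g(-4, -14), 116) = -(2*(-14) + 116²)/(6 + 116) = -(-28 + 13456)/122 = -13428/122 = -1*6714/61 = -6714/61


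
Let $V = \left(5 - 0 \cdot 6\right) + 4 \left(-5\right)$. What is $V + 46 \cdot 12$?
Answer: $537$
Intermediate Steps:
$V = -15$ ($V = \left(5 - 0\right) - 20 = \left(5 + 0\right) - 20 = 5 - 20 = -15$)
$V + 46 \cdot 12 = -15 + 46 \cdot 12 = -15 + 552 = 537$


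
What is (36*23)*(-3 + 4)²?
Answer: 828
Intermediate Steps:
(36*23)*(-3 + 4)² = 828*1² = 828*1 = 828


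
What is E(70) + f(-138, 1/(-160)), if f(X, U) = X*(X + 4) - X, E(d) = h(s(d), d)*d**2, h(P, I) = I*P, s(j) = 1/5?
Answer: 87230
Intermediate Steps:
s(j) = 1/5
E(d) = d**3/5 (E(d) = (d*(1/5))*d**2 = (d/5)*d**2 = d**3/5)
f(X, U) = -X + X*(4 + X) (f(X, U) = X*(4 + X) - X = -X + X*(4 + X))
E(70) + f(-138, 1/(-160)) = (1/5)*70**3 - 138*(3 - 138) = (1/5)*343000 - 138*(-135) = 68600 + 18630 = 87230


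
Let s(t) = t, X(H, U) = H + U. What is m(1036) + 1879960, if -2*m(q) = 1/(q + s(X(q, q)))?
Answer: 11685831359/6216 ≈ 1.8800e+6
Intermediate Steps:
m(q) = -1/(6*q) (m(q) = -1/(2*(q + (q + q))) = -1/(2*(q + 2*q)) = -1/(3*q)/2 = -1/(6*q))
m(1036) + 1879960 = -⅙/1036 + 1879960 = -⅙*1/1036 + 1879960 = -1/6216 + 1879960 = 11685831359/6216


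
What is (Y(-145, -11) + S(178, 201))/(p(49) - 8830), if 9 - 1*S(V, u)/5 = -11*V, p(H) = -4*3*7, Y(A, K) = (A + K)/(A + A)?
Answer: -1426153/1292530 ≈ -1.1034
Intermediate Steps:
Y(A, K) = (A + K)/(2*A) (Y(A, K) = (A + K)/((2*A)) = (A + K)*(1/(2*A)) = (A + K)/(2*A))
p(H) = -84 (p(H) = -12*7 = -84)
S(V, u) = 45 + 55*V (S(V, u) = 45 - (-55)*V = 45 + 55*V)
(Y(-145, -11) + S(178, 201))/(p(49) - 8830) = ((½)*(-145 - 11)/(-145) + (45 + 55*178))/(-84 - 8830) = ((½)*(-1/145)*(-156) + (45 + 9790))/(-8914) = (78/145 + 9835)*(-1/8914) = (1426153/145)*(-1/8914) = -1426153/1292530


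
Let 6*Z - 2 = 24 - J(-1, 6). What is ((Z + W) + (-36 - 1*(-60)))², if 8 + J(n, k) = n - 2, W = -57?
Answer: 25921/36 ≈ 720.03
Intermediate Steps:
J(n, k) = -10 + n (J(n, k) = -8 + (n - 2) = -8 + (-2 + n) = -10 + n)
Z = 37/6 (Z = ⅓ + (24 - (-10 - 1))/6 = ⅓ + (24 - 1*(-11))/6 = ⅓ + (24 + 11)/6 = ⅓ + (⅙)*35 = ⅓ + 35/6 = 37/6 ≈ 6.1667)
((Z + W) + (-36 - 1*(-60)))² = ((37/6 - 57) + (-36 - 1*(-60)))² = (-305/6 + (-36 + 60))² = (-305/6 + 24)² = (-161/6)² = 25921/36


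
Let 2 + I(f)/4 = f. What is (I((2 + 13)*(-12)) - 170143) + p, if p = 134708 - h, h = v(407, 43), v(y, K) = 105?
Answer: -36268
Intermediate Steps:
h = 105
I(f) = -8 + 4*f
p = 134603 (p = 134708 - 1*105 = 134708 - 105 = 134603)
(I((2 + 13)*(-12)) - 170143) + p = ((-8 + 4*((2 + 13)*(-12))) - 170143) + 134603 = ((-8 + 4*(15*(-12))) - 170143) + 134603 = ((-8 + 4*(-180)) - 170143) + 134603 = ((-8 - 720) - 170143) + 134603 = (-728 - 170143) + 134603 = -170871 + 134603 = -36268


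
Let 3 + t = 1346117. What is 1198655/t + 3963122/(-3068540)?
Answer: -207086649276/516325581695 ≈ -0.40108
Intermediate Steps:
t = 1346114 (t = -3 + 1346117 = 1346114)
1198655/t + 3963122/(-3068540) = 1198655/1346114 + 3963122/(-3068540) = 1198655*(1/1346114) + 3963122*(-1/3068540) = 1198655/1346114 - 1981561/1534270 = -207086649276/516325581695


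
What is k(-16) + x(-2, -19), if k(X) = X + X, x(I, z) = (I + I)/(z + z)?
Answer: -606/19 ≈ -31.895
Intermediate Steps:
x(I, z) = I/z (x(I, z) = (2*I)/((2*z)) = (2*I)*(1/(2*z)) = I/z)
k(X) = 2*X
k(-16) + x(-2, -19) = 2*(-16) - 2/(-19) = -32 - 2*(-1/19) = -32 + 2/19 = -606/19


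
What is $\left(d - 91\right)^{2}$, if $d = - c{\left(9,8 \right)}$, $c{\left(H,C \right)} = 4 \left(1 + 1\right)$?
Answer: $9801$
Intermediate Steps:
$c{\left(H,C \right)} = 8$ ($c{\left(H,C \right)} = 4 \cdot 2 = 8$)
$d = -8$ ($d = \left(-1\right) 8 = -8$)
$\left(d - 91\right)^{2} = \left(-8 - 91\right)^{2} = \left(-99\right)^{2} = 9801$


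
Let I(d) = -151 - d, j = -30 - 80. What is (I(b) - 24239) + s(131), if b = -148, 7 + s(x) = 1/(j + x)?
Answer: -509228/21 ≈ -24249.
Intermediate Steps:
j = -110
s(x) = -7 + 1/(-110 + x)
(I(b) - 24239) + s(131) = ((-151 - 1*(-148)) - 24239) + (771 - 7*131)/(-110 + 131) = ((-151 + 148) - 24239) + (771 - 917)/21 = (-3 - 24239) + (1/21)*(-146) = -24242 - 146/21 = -509228/21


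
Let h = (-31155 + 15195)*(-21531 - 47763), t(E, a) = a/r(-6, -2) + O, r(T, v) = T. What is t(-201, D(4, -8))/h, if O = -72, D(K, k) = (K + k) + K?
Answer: -1/15360170 ≈ -6.5103e-8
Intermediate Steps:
D(K, k) = k + 2*K
t(E, a) = -72 - a/6 (t(E, a) = a/(-6) - 72 = -a/6 - 72 = -72 - a/6)
h = 1105932240 (h = -15960*(-69294) = 1105932240)
t(-201, D(4, -8))/h = (-72 - (-8 + 2*4)/6)/1105932240 = (-72 - (-8 + 8)/6)*(1/1105932240) = (-72 - 1/6*0)*(1/1105932240) = (-72 + 0)*(1/1105932240) = -72*1/1105932240 = -1/15360170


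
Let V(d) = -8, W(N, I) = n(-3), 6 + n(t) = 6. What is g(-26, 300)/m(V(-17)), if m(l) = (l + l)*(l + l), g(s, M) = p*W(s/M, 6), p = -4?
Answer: 0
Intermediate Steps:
n(t) = 0 (n(t) = -6 + 6 = 0)
W(N, I) = 0
g(s, M) = 0 (g(s, M) = -4*0 = 0)
m(l) = 4*l² (m(l) = (2*l)*(2*l) = 4*l²)
g(-26, 300)/m(V(-17)) = 0/((4*(-8)²)) = 0/((4*64)) = 0/256 = 0*(1/256) = 0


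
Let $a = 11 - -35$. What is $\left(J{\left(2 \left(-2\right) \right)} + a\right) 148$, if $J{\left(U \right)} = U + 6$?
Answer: $7104$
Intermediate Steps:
$a = 46$ ($a = 11 + 35 = 46$)
$J{\left(U \right)} = 6 + U$
$\left(J{\left(2 \left(-2\right) \right)} + a\right) 148 = \left(\left(6 + 2 \left(-2\right)\right) + 46\right) 148 = \left(\left(6 - 4\right) + 46\right) 148 = \left(2 + 46\right) 148 = 48 \cdot 148 = 7104$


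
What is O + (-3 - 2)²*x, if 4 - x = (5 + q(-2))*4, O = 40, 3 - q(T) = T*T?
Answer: -260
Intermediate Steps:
q(T) = 3 - T² (q(T) = 3 - T*T = 3 - T²)
x = -12 (x = 4 - (5 + (3 - 1*(-2)²))*4 = 4 - (5 + (3 - 1*4))*4 = 4 - (5 + (3 - 4))*4 = 4 - (5 - 1)*4 = 4 - 4*4 = 4 - 1*16 = 4 - 16 = -12)
O + (-3 - 2)²*x = 40 + (-3 - 2)²*(-12) = 40 + (-5)²*(-12) = 40 + 25*(-12) = 40 - 300 = -260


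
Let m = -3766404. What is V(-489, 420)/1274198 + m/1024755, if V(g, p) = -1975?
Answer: -1600389445039/435246923830 ≈ -3.6770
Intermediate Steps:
V(-489, 420)/1274198 + m/1024755 = -1975/1274198 - 3766404/1024755 = -1975*1/1274198 - 3766404*1/1024755 = -1975/1274198 - 1255468/341585 = -1600389445039/435246923830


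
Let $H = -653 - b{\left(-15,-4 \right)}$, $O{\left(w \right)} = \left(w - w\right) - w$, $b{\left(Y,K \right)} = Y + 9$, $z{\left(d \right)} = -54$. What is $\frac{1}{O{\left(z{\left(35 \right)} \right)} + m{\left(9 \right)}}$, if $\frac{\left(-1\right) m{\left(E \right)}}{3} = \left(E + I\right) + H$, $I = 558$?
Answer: $\frac{1}{294} \approx 0.0034014$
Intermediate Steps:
$b{\left(Y,K \right)} = 9 + Y$
$O{\left(w \right)} = - w$ ($O{\left(w \right)} = 0 - w = - w$)
$H = -647$ ($H = -653 - \left(9 - 15\right) = -653 - -6 = -653 + 6 = -647$)
$m{\left(E \right)} = 267 - 3 E$ ($m{\left(E \right)} = - 3 \left(\left(E + 558\right) - 647\right) = - 3 \left(\left(558 + E\right) - 647\right) = - 3 \left(-89 + E\right) = 267 - 3 E$)
$\frac{1}{O{\left(z{\left(35 \right)} \right)} + m{\left(9 \right)}} = \frac{1}{\left(-1\right) \left(-54\right) + \left(267 - 27\right)} = \frac{1}{54 + \left(267 - 27\right)} = \frac{1}{54 + 240} = \frac{1}{294}$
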